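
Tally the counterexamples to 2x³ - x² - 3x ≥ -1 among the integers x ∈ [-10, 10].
Counterexamples in [-10, 10]: {-10, -9, -8, -7, -6, -5, -4, -3, -2, 1}.

Counting them gives 10 values.

Answer: 10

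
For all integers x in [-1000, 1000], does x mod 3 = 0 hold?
The claim fails at x = 1:
x = 1: LHS = 1 mod 3 = 1; 1 = 0 — FAILS

Because a single integer refutes it, the statement is false.

Answer: False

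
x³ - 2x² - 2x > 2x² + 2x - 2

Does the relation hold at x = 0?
x = 0: LHS = 0³ - 2·0² - 2·0 = 0, RHS = 2·0² + 2·0 - 2 = -2; 0 > -2 — holds

The relation is satisfied at x = 0.

Answer: Yes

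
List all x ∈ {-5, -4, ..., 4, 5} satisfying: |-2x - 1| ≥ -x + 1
Holds for: {-5, -4, -3, -2, 0, 1, 2, 3, 4, 5}
Fails for: {-1}

Answer: {-5, -4, -3, -2, 0, 1, 2, 3, 4, 5}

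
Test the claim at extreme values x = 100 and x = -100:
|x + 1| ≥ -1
x = 100: LHS = |100 + 1| = |101| = 101; 101 ≥ -1 — holds
x = -100: LHS = |(-100) + 1| = |-99| = 99; 99 ≥ -1 — holds

Answer: Yes, holds for both x = 100 and x = -100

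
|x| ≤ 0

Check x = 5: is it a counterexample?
Substitute x = 5 into the relation:
x = 5: LHS = |5| = 5; 5 ≤ 0 — FAILS

Since the claim fails at x = 5, this value is a counterexample.

Answer: Yes, x = 5 is a counterexample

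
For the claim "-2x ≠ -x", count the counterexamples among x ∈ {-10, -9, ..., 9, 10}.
Counterexamples in [-10, 10]: {0}.

Counting them gives 1 values.

Answer: 1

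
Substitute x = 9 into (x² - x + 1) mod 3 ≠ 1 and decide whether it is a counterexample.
Substitute x = 9 into the relation:
x = 9: LHS = (9² - 9 + 1) mod 3 = 73 mod 3 = 1; 1 ≠ 1 — FAILS

Since the claim fails at x = 9, this value is a counterexample.

Answer: Yes, x = 9 is a counterexample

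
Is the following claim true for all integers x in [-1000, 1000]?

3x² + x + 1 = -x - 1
The claim fails at x = 0:
x = 0: LHS = 3·0² + 0 + 1 = 1, RHS = -0 - 1 = -1; 1 = -1 — FAILS

Because a single integer refutes it, the statement is false.

Answer: False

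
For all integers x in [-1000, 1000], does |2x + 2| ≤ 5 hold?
The claim fails at x = 2:
x = 2: LHS = |2·2 + 2| = |6| = 6; 6 ≤ 5 — FAILS

Because a single integer refutes it, the statement is false.

Answer: False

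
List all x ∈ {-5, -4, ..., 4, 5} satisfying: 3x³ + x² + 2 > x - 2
Holds for: {-1, 0, 1, 2, 3, 4, 5}
Fails for: {-5, -4, -3, -2}

Answer: {-1, 0, 1, 2, 3, 4, 5}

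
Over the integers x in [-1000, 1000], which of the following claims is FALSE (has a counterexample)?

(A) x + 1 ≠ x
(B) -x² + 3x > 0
(A) Over all integers in [-1000, 1000], LHS − RHS is always positive; it is smallest at x = 0, where it equals 1:
x = 0: LHS = 0 + 1 = 1; 1 ≠ 0 — holds
At the ends of the range:
x = -1000: LHS = (-1000) + 1 = -999; -999 ≠ -1000 — holds
x = 1000: LHS = 1000 + 1 = 1001; 1001 ≠ 1000 — holds
Hence LHS − RHS is never 0, i.e. the two sides are never equal, so the relation holds for every integer in [-1000, 1000].

(B) x = 0: LHS = -0² + 3·0 = 0; 0 > 0 — FAILS

Only (B) has a counterexample.

Answer: B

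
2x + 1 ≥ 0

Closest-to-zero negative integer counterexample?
Testing negative integers from -1 downward:
x = -1: LHS = 2·(-1) + 1 = -1; -1 ≥ 0 — FAILS  ← closest negative counterexample to 0

Answer: x = -1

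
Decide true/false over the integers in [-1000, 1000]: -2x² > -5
The claim fails at x = 2:
x = 2: LHS = -2·2² = -8; -8 > -5 — FAILS

Because a single integer refutes it, the statement is false.

Answer: False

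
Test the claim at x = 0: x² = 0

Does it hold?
x = 0: LHS = 0² = 0; 0 = 0 — holds

The relation is satisfied at x = 0.

Answer: Yes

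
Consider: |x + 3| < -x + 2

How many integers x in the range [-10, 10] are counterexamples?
Counterexamples in [-10, 10]: {0, 1, 2, 3, 4, 5, 6, 7, 8, 9, 10}.

Counting them gives 11 values.

Answer: 11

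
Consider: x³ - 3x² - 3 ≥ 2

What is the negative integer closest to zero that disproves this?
Testing negative integers from -1 downward:
x = -1: LHS = (-1)³ - 3·(-1)² - 3 = -7; -7 ≥ 2 — FAILS  ← closest negative counterexample to 0

Answer: x = -1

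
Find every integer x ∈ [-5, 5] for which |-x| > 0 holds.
Holds for: {-5, -4, -3, -2, -1, 1, 2, 3, 4, 5}
Fails for: {0}

Answer: {-5, -4, -3, -2, -1, 1, 2, 3, 4, 5}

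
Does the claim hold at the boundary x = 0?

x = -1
x = 0: 0 = -1 — FAILS

The relation fails at x = 0, so x = 0 is a counterexample.

Answer: No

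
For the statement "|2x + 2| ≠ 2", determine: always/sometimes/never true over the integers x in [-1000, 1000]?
Holds at x = 1: LHS = |2·1 + 2| = |4| = 4; 4 ≠ 2 — holds
Fails at x = 0: LHS = |2·0 + 2| = |2| = 2; 2 ≠ 2 — FAILS
It is satisfied by some integers in the range but not all.

Answer: Sometimes true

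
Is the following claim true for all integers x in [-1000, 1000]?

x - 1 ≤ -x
The claim fails at x = 1:
x = 1: LHS = 1 - 1 = 0; 0 ≤ -1 — FAILS

Because a single integer refutes it, the statement is false.

Answer: False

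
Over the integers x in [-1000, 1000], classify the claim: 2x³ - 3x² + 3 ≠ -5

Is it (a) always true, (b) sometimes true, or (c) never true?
Track d = LHS − RHS over the integers in [-1000, 1000]. Equality would need d = 0, but d changes sign only between consecutive integers, jumping over 0:
x = -2: LHS = 2·(-2)³ - 3·(-2)² + 3 = -25; -25 ≠ -5 — holds  (d = -20)
x = -1: LHS = 2·(-1)³ - 3·(-1)² + 3 = -2; -2 ≠ -5 — holds  (d = 3)
Away from these crossings d keeps a constant sign, and checking every integer in [-1000, 1000] confirms d ≠ 0 throughout. Hence the two sides are never equal, so the relation holds for every integer in [-1000, 1000].

No counterexample exists.

Answer: Always true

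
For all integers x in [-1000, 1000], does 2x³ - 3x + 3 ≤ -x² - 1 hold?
The claim fails at x = 0:
x = 0: LHS = 2·0³ - 3·0 + 3 = 3, RHS = -0² - 1 = -1; 3 ≤ -1 — FAILS

Because a single integer refutes it, the statement is false.

Answer: False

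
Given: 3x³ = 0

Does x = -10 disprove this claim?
Substitute x = -10 into the relation:
x = -10: LHS = 3·(-10)³ = -3000; -3000 = 0 — FAILS

Since the claim fails at x = -10, this value is a counterexample.

Answer: Yes, x = -10 is a counterexample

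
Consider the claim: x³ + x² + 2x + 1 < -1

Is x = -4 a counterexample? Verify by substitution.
Substitute x = -4 into the relation:
x = -4: LHS = (-4)³ + (-4)² + 2·(-4) + 1 = -55; -55 < -1 — holds

The claim holds here, so x = -4 is not a counterexample. (A counterexample exists elsewhere, e.g. x = 0.)

Answer: No, x = -4 is not a counterexample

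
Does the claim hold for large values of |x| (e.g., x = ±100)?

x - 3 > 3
x = 100: LHS = 100 - 3 = 97; 97 > 3 — holds
x = -100: LHS = (-100) - 3 = -103; -103 > 3 — FAILS

Answer: Partially: holds for x = 100, fails for x = -100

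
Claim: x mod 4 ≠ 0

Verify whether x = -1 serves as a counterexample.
Substitute x = -1 into the relation:
x = -1: LHS = (-1) mod 4 = 3; 3 ≠ 0 — holds

The claim holds here, so x = -1 is not a counterexample. (A counterexample exists elsewhere, e.g. x = 0.)

Answer: No, x = -1 is not a counterexample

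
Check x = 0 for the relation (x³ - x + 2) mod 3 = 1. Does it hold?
x = 0: LHS = (0³ - 0 + 2) mod 3 = 2 mod 3 = 2; 2 = 1 — FAILS

The relation fails at x = 0, so x = 0 is a counterexample.

Answer: No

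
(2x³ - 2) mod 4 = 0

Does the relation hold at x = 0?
x = 0: LHS = (2·0³ - 2) mod 4 = (-2) mod 4 = 2; 2 = 0 — FAILS

The relation fails at x = 0, so x = 0 is a counterexample.

Answer: No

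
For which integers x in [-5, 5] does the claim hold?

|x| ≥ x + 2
Holds for: {-5, -4, -3, -2, -1}
Fails for: {0, 1, 2, 3, 4, 5}

Answer: {-5, -4, -3, -2, -1}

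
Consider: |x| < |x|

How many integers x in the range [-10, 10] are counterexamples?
Counterexamples in [-10, 10]: {-10, -9, -8, -7, -6, -5, -4, -3, -2, -1, 0, 1, 2, 3, 4, 5, 6, 7, 8, 9, 10}.

Counting them gives 21 values.

Answer: 21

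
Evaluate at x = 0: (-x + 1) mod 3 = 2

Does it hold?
x = 0: LHS = (-0 + 1) mod 3 = 1 mod 3 = 1; 1 = 2 — FAILS

The relation fails at x = 0, so x = 0 is a counterexample.

Answer: No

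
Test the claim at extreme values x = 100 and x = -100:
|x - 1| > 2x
x = 100: LHS = |100 - 1| = |99| = 99, RHS = 2·100 = 200; 99 > 200 — FAILS
x = -100: LHS = |(-100) - 1| = |-101| = 101, RHS = 2·(-100) = -200; 101 > -200 — holds

Answer: Partially: fails for x = 100, holds for x = -100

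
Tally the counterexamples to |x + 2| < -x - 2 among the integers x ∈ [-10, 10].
Counterexamples in [-10, 10]: {-10, -9, -8, -7, -6, -5, -4, -3, -2, -1, 0, 1, 2, 3, 4, 5, 6, 7, 8, 9, 10}.

Counting them gives 21 values.

Answer: 21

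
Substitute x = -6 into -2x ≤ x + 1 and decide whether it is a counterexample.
Substitute x = -6 into the relation:
x = -6: LHS = -2·(-6) = 12, RHS = (-6) + 1 = -5; 12 ≤ -5 — FAILS

Since the claim fails at x = -6, this value is a counterexample.

Answer: Yes, x = -6 is a counterexample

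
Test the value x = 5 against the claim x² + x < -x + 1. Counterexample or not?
Substitute x = 5 into the relation:
x = 5: LHS = 5² + 5 = 30, RHS = -5 + 1 = -4; 30 < -4 — FAILS

Since the claim fails at x = 5, this value is a counterexample.

Answer: Yes, x = 5 is a counterexample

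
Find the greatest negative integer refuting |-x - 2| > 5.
Testing negative integers from -1 downward:
x = -1: LHS = |-(-1) - 2| = |-1| = 1; 1 > 5 — FAILS  ← closest negative counterexample to 0

Answer: x = -1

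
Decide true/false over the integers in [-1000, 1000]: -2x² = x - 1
The claim fails at x = 0:
x = 0: LHS = -2·0² = 0, RHS = 0 - 1 = -1; 0 = -1 — FAILS

Because a single integer refutes it, the statement is false.

Answer: False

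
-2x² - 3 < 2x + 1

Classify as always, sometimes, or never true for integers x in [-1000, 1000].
Over all integers in [-1000, 1000], LHS − RHS is largest at x = 0, where it equals -4:
x = 0: LHS = -2·0² - 3 = -3, RHS = 2·0 + 1 = 1; -3 < 1 — holds
At the ends of the range:
x = -1000: LHS = -2·(-1000)² - 3 = -2000003, RHS = 2·(-1000) + 1 = -1999; -2000003 < -1999 — holds
x = 1000: LHS = -2·1000² - 3 = -2000003, RHS = 2·1000 + 1 = 2001; -2000003 < 2001 — holds
Hence LHS − RHS is never zero or positive, i.e. LHS < RHS throughout, so the relation holds for every integer in [-1000, 1000].

No counterexample exists.

Answer: Always true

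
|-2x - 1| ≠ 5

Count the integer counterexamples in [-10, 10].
Counterexamples in [-10, 10]: {-3, 2}.

Counting them gives 2 values.

Answer: 2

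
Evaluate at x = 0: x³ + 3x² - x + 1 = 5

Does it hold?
x = 0: LHS = 0³ + 3·0² - 0 + 1 = 1; 1 = 5 — FAILS

The relation fails at x = 0, so x = 0 is a counterexample.

Answer: No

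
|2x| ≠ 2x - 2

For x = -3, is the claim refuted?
Substitute x = -3 into the relation:
x = -3: LHS = |2·(-3)| = |-6| = 6, RHS = 2·(-3) - 2 = -8; 6 ≠ -8 — holds

The relation holds at x = -3, so it is not a counterexample.

Answer: No, x = -3 is not a counterexample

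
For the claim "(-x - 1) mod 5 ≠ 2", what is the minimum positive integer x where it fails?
Testing positive integers:
x = 1: LHS = (-1 - 1) mod 5 = (-2) mod 5 = 3; 3 ≠ 2 — holds
x = 2: LHS = (-2 - 1) mod 5 = (-3) mod 5 = 2; 2 ≠ 2 — FAILS  ← smallest positive counterexample

Answer: x = 2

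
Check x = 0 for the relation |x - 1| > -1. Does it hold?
x = 0: LHS = |0 - 1| = |-1| = 1; 1 > -1 — holds

The relation is satisfied at x = 0.

Answer: Yes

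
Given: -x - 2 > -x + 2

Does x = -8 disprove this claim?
Substitute x = -8 into the relation:
x = -8: LHS = -(-8) - 2 = 6, RHS = -(-8) + 2 = 10; 6 > 10 — FAILS

Since the claim fails at x = -8, this value is a counterexample.

Answer: Yes, x = -8 is a counterexample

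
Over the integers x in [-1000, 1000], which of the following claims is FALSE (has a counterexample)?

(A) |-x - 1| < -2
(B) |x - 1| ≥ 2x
(A) x = 0: LHS = |-0 - 1| = |-1| = 1; 1 < -2 — FAILS
(B) x = 1: LHS = |1 - 1| = |0| = 0, RHS = 2·1 = 2; 0 ≥ 2 — FAILS

Answer: Both A and B are false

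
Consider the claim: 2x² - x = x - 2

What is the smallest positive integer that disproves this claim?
Testing positive integers:
x = 1: LHS = 2·1² - 1 = 1, RHS = 1 - 2 = -1; 1 = -1 — FAILS  ← smallest positive counterexample

Answer: x = 1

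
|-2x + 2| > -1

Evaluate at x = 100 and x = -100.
x = 100: LHS = |-2·100 + 2| = |-198| = 198; 198 > -1 — holds
x = -100: LHS = |-2·(-100) + 2| = |202| = 202; 202 > -1 — holds

Answer: Yes, holds for both x = 100 and x = -100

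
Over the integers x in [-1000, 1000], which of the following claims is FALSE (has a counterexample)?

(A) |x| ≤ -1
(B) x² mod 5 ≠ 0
(A) x = 0: LHS = |0| = 0; 0 ≤ -1 — FAILS
(B) x = 0: LHS = (0²) mod 5 = 0 mod 5 = 0; 0 ≠ 0 — FAILS

Answer: Both A and B are false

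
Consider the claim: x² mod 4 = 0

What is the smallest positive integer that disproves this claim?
Testing positive integers:
x = 1: LHS = (1²) mod 4 = 1 mod 4 = 1; 1 = 0 — FAILS  ← smallest positive counterexample

Answer: x = 1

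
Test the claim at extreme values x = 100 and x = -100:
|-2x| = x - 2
x = 100: LHS = |-2·100| = |-200| = 200, RHS = 100 - 2 = 98; 200 = 98 — FAILS
x = -100: LHS = |-2·(-100)| = |200| = 200, RHS = (-100) - 2 = -102; 200 = -102 — FAILS

Answer: No, fails for both x = 100 and x = -100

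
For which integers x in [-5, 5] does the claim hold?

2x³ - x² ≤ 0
Holds for: {-5, -4, -3, -2, -1, 0}
Fails for: {1, 2, 3, 4, 5}

Answer: {-5, -4, -3, -2, -1, 0}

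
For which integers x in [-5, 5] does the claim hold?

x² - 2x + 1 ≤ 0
Holds for: {1}
Fails for: {-5, -4, -3, -2, -1, 0, 2, 3, 4, 5}

Answer: {1}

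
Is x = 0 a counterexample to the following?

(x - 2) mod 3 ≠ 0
Substitute x = 0 into the relation:
x = 0: LHS = (0 - 2) mod 3 = (-2) mod 3 = 1; 1 ≠ 0 — holds

The claim holds here, so x = 0 is not a counterexample. (A counterexample exists elsewhere, e.g. x = -1.)

Answer: No, x = 0 is not a counterexample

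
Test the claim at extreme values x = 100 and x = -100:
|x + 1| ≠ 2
x = 100: LHS = |100 + 1| = |101| = 101; 101 ≠ 2 — holds
x = -100: LHS = |(-100) + 1| = |-99| = 99; 99 ≠ 2 — holds

Answer: Yes, holds for both x = 100 and x = -100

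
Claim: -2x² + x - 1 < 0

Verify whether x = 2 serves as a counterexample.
Substitute x = 2 into the relation:
x = 2: LHS = -2·2² + 2 - 1 = -7; -7 < 0 — holds

The relation holds at x = 2, so it is not a counterexample.

Answer: No, x = 2 is not a counterexample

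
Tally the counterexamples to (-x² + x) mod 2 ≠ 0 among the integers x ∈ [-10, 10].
Counterexamples in [-10, 10]: {-10, -9, -8, -7, -6, -5, -4, -3, -2, -1, 0, 1, 2, 3, 4, 5, 6, 7, 8, 9, 10}.

Counting them gives 21 values.

Answer: 21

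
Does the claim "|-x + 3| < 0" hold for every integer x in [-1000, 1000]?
The claim fails at x = 0:
x = 0: LHS = |-0 + 3| = |3| = 3; 3 < 0 — FAILS

Because a single integer refutes it, the statement is false.

Answer: False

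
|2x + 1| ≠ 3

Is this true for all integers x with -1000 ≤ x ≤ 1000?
The claim fails at x = 1:
x = 1: LHS = |2·1 + 1| = |3| = 3; 3 ≠ 3 — FAILS

Because a single integer refutes it, the statement is false.

Answer: False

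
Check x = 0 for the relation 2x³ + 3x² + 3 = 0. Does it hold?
x = 0: LHS = 2·0³ + 3·0² + 3 = 3; 3 = 0 — FAILS

The relation fails at x = 0, so x = 0 is a counterexample.

Answer: No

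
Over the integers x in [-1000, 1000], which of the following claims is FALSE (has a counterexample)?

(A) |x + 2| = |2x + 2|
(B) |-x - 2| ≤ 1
(A) x = 1: LHS = |1 + 2| = |3| = 3, RHS = |2·1 + 2| = |4| = 4; 3 = 4 — FAILS
(B) x = 0: LHS = |-0 - 2| = |-2| = 2; 2 ≤ 1 — FAILS

Answer: Both A and B are false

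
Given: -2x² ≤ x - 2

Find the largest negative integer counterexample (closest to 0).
Testing negative integers from -1 downward:
x = -1: LHS = -2·(-1)² = -2, RHS = (-1) - 2 = -3; -2 ≤ -3 — FAILS  ← closest negative counterexample to 0

Answer: x = -1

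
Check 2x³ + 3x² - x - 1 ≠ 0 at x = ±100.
x = 100: LHS = 2·100³ + 3·100² - 100 - 1 = 2029899; 2029899 ≠ 0 — holds
x = -100: LHS = 2·(-100)³ + 3·(-100)² - (-100) - 1 = -1969901; -1969901 ≠ 0 — holds

Answer: Yes, holds for both x = 100 and x = -100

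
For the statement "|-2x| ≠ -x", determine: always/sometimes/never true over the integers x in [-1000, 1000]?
Holds at x = 1: LHS = |-2·1| = |-2| = 2; 2 ≠ -1 — holds
Fails at x = 0: LHS = |-2·0| = |0| = 0, RHS = -0 = 0; 0 ≠ 0 — FAILS
It is satisfied by some integers in the range but not all.

Answer: Sometimes true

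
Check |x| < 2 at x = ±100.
x = 100: LHS = |100| = 100; 100 < 2 — FAILS
x = -100: LHS = |-100| = 100; 100 < 2 — FAILS

Answer: No, fails for both x = 100 and x = -100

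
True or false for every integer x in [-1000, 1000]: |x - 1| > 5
The claim fails at x = 0:
x = 0: LHS = |0 - 1| = |-1| = 1; 1 > 5 — FAILS

Because a single integer refutes it, the statement is false.

Answer: False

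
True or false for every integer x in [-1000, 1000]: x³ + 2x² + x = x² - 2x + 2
The claim fails at x = 0:
x = 0: LHS = 0³ + 2·0² + 0 = 0, RHS = 0² - 2·0 + 2 = 2; 0 = 2 — FAILS

Because a single integer refutes it, the statement is false.

Answer: False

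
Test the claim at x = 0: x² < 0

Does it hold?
x = 0: LHS = 0² = 0; 0 < 0 — FAILS

The relation fails at x = 0, so x = 0 is a counterexample.

Answer: No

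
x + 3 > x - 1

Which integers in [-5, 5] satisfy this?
Over all integers in [-5, 5], LHS − RHS is smallest at x = 0, where it equals 4:
x = 0: LHS = 0 + 3 = 3, RHS = 0 - 1 = -1; 3 > -1 — holds
At the ends of the range:
x = -5: LHS = (-5) + 3 = -2, RHS = (-5) - 1 = -6; -2 > -6 — holds
x = 5: LHS = 5 + 3 = 8, RHS = 5 - 1 = 4; 8 > 4 — holds
Hence LHS − RHS is never zero or negative, i.e. LHS > RHS throughout, so the relation holds for every integer in [-5, 5].

Answer: All integers in [-5, 5]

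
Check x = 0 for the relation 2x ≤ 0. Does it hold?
x = 0: LHS = 2·0 = 0; 0 ≤ 0 — holds

The relation is satisfied at x = 0.

Answer: Yes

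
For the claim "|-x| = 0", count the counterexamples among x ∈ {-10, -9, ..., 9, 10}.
Counterexamples in [-10, 10]: {-10, -9, -8, -7, -6, -5, -4, -3, -2, -1, 1, 2, 3, 4, 5, 6, 7, 8, 9, 10}.

Counting them gives 20 values.

Answer: 20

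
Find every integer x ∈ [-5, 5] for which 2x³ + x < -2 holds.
Holds for: {-5, -4, -3, -2, -1}
Fails for: {0, 1, 2, 3, 4, 5}

Answer: {-5, -4, -3, -2, -1}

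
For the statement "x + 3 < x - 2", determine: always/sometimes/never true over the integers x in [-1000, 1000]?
Over all integers in [-1000, 1000], LHS − RHS is smallest at x = 0, where it equals 5:
x = 0: LHS = 0 + 3 = 3, RHS = 0 - 2 = -2; 3 < -2 — FAILS
At the ends of the range:
x = -1000: LHS = (-1000) + 3 = -997, RHS = (-1000) - 2 = -1002; -997 < -1002 — FAILS
x = 1000: LHS = 1000 + 3 = 1003, RHS = 1000 - 2 = 998; 1003 < 998 — FAILS
Hence LHS − RHS is never negative, i.e. LHS ≥ RHS throughout, so the claimed relation (<) fails for every integer in [-1000, 1000].

No integer in the range satisfies it.

Answer: Never true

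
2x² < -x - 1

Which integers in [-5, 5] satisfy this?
Over all integers in [-5, 5], LHS − RHS is smallest at x = 0, where it equals 1:
x = 0: LHS = 2·0² = 0, RHS = -0 - 1 = -1; 0 < -1 — FAILS
At the ends of the range:
x = -5: LHS = 2·(-5)² = 50, RHS = -(-5) - 1 = 4; 50 < 4 — FAILS
x = 5: LHS = 2·5² = 50, RHS = -5 - 1 = -6; 50 < -6 — FAILS
Hence LHS − RHS is never negative, i.e. LHS ≥ RHS throughout, so the claimed relation (<) fails for every integer in [-5, 5].

Answer: None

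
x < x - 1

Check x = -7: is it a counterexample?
Substitute x = -7 into the relation:
x = -7: RHS = (-7) - 1 = -8; -7 < -8 — FAILS

Since the claim fails at x = -7, this value is a counterexample.

Answer: Yes, x = -7 is a counterexample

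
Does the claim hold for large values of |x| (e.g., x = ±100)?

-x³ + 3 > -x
x = 100: LHS = -100³ + 3 = -999997; -999997 > -100 — FAILS
x = -100: LHS = -(-100)³ + 3 = 1000003, RHS = -(-100) = 100; 1000003 > 100 — holds

Answer: Partially: fails for x = 100, holds for x = -100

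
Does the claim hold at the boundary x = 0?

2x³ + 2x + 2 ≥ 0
x = 0: LHS = 2·0³ + 2·0 + 2 = 2; 2 ≥ 0 — holds

The relation is satisfied at x = 0.

Answer: Yes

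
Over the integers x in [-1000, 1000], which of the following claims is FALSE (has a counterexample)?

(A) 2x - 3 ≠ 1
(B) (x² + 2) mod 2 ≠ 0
(A) x = 2: LHS = 2·2 - 3 = 1; 1 ≠ 1 — FAILS
(B) x = 0: LHS = (0² + 2) mod 2 = 2 mod 2 = 0; 0 ≠ 0 — FAILS

Answer: Both A and B are false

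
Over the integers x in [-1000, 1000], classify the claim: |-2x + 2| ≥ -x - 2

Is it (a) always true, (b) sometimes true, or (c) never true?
Over all integers in [-1000, 1000], LHS − RHS is smallest at x = 1, where it equals 3:
x = 1: LHS = |-2·1 + 2| = |0| = 0, RHS = -1 - 2 = -3; 0 ≥ -3 — holds
At the ends of the range:
x = -1000: LHS = |-2·(-1000) + 2| = |2002| = 2002, RHS = -(-1000) - 2 = 998; 2002 ≥ 998 — holds
x = 1000: LHS = |-2·1000 + 2| = |-1998| = 1998, RHS = -1000 - 2 = -1002; 1998 ≥ -1002 — holds
Hence LHS − RHS is never negative, i.e. LHS ≥ RHS throughout, so the relation holds for every integer in [-1000, 1000].

No counterexample exists.

Answer: Always true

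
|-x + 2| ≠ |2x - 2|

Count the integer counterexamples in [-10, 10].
Counterexamples in [-10, 10]: {0}.

Counting them gives 1 values.

Answer: 1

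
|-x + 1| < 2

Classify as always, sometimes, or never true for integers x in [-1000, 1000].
Holds at x = 0: LHS = |-0 + 1| = |1| = 1; 1 < 2 — holds
Fails at x = -1: LHS = |-(-1) + 1| = |2| = 2; 2 < 2 — FAILS
It is satisfied by some integers in the range but not all.

Answer: Sometimes true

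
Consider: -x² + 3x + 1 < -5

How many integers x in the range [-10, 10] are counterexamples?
Counterexamples in [-10, 10]: {-1, 0, 1, 2, 3, 4}.

Counting them gives 6 values.

Answer: 6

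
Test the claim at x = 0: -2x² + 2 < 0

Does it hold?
x = 0: LHS = -2·0² + 2 = 2; 2 < 0 — FAILS

The relation fails at x = 0, so x = 0 is a counterexample.

Answer: No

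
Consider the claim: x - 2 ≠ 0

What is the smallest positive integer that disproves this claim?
Testing positive integers:
x = 1: LHS = 1 - 2 = -1; -1 ≠ 0 — holds
x = 2: LHS = 2 - 2 = 0; 0 ≠ 0 — FAILS  ← smallest positive counterexample

Answer: x = 2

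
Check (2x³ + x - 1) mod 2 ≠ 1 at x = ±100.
x = 100: LHS = (2·100³ + 100 - 1) mod 2 = 2000099 mod 2 = 1; 1 ≠ 1 — FAILS
x = -100: LHS = (2·(-100)³ + (-100) - 1) mod 2 = (-2000101) mod 2 = 1; 1 ≠ 1 — FAILS

Answer: No, fails for both x = 100 and x = -100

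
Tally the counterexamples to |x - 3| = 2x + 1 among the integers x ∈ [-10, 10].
Counterexamples in [-10, 10]: {-10, -9, -8, -7, -6, -5, -4, -3, -2, -1, 0, 1, 2, 3, 4, 5, 6, 7, 8, 9, 10}.

Counting them gives 21 values.

Answer: 21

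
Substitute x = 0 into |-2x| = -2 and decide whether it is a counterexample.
Substitute x = 0 into the relation:
x = 0: LHS = |-2·0| = |0| = 0; 0 = -2 — FAILS

Since the claim fails at x = 0, this value is a counterexample.

Answer: Yes, x = 0 is a counterexample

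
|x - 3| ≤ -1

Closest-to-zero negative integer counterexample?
Testing negative integers from -1 downward:
x = -1: LHS = |(-1) - 3| = |-4| = 4; 4 ≤ -1 — FAILS  ← closest negative counterexample to 0

Answer: x = -1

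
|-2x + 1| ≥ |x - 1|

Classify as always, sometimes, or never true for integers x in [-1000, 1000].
Over all integers in [-1000, 1000], LHS − RHS is smallest at x = 0, where it equals 0:
x = 0: LHS = |-2·0 + 1| = |1| = 1, RHS = |0 - 1| = |-1| = 1; 1 ≥ 1 — holds
At the ends of the range:
x = -1000: LHS = |-2·(-1000) + 1| = |2001| = 2001, RHS = |(-1000) - 1| = |-1001| = 1001; 2001 ≥ 1001 — holds
x = 1000: LHS = |-2·1000 + 1| = |-1999| = 1999, RHS = |1000 - 1| = |999| = 999; 1999 ≥ 999 — holds
Hence LHS − RHS is never negative, i.e. LHS ≥ RHS throughout, so the relation holds for every integer in [-1000, 1000].

No counterexample exists.

Answer: Always true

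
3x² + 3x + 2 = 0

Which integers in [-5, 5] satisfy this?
Over all integers in [-5, 5], LHS − RHS is always positive; it is smallest at x = 0, where it equals 2:
x = 0: LHS = 3·0² + 3·0 + 2 = 2; 2 = 0 — FAILS
At the ends of the range:
x = -5: LHS = 3·(-5)² + 3·(-5) + 2 = 62; 62 = 0 — FAILS
x = 5: LHS = 3·5² + 3·5 + 2 = 92; 92 = 0 — FAILS
Hence LHS − RHS is never 0, i.e. the two sides are never equal, so the claimed relation (=) fails for every integer in [-5, 5].

Answer: None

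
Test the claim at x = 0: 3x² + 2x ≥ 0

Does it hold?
x = 0: LHS = 3·0² + 2·0 = 0; 0 ≥ 0 — holds

The relation is satisfied at x = 0.

Answer: Yes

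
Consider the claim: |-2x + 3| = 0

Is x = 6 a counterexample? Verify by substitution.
Substitute x = 6 into the relation:
x = 6: LHS = |-2·6 + 3| = |-9| = 9; 9 = 0 — FAILS

Since the claim fails at x = 6, this value is a counterexample.

Answer: Yes, x = 6 is a counterexample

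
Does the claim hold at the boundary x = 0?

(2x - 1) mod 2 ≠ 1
x = 0: LHS = (2·0 - 1) mod 2 = (-1) mod 2 = 1; 1 ≠ 1 — FAILS

The relation fails at x = 0, so x = 0 is a counterexample.

Answer: No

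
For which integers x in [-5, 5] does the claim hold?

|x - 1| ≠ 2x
Track d = LHS − RHS over the integers in [-5, 5]. Equality would need d = 0, but d changes sign only between consecutive integers, jumping over 0:
x = 0: LHS = |0 - 1| = |-1| = 1, RHS = 2·0 = 0; 1 ≠ 0 — holds  (d = 1)
x = 1: LHS = |1 - 1| = |0| = 0, RHS = 2·1 = 2; 0 ≠ 2 — holds  (d = -2)
Away from these crossings d keeps a constant sign, and checking every integer in [-5, 5] confirms d ≠ 0 throughout. Hence the two sides are never equal, so the relation holds for every integer in [-5, 5].

Answer: All integers in [-5, 5]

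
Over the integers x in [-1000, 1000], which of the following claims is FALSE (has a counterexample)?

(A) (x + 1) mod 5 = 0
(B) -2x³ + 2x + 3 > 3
(A) x = 0: LHS = (0 + 1) mod 5 = 1 mod 5 = 1; 1 = 0 — FAILS
(B) x = 0: LHS = -2·0³ + 2·0 + 3 = 3; 3 > 3 — FAILS

Answer: Both A and B are false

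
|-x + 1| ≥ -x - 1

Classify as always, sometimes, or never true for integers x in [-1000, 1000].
Over all integers in [-1000, 1000], LHS − RHS is smallest at x = 0, where it equals 2:
x = 0: LHS = |-0 + 1| = |1| = 1, RHS = -0 - 1 = -1; 1 ≥ -1 — holds
At the ends of the range:
x = -1000: LHS = |-(-1000) + 1| = |1001| = 1001, RHS = -(-1000) - 1 = 999; 1001 ≥ 999 — holds
x = 1000: LHS = |-1000 + 1| = |-999| = 999, RHS = -1000 - 1 = -1001; 999 ≥ -1001 — holds
Hence LHS − RHS is never negative, i.e. LHS ≥ RHS throughout, so the relation holds for every integer in [-1000, 1000].

No counterexample exists.

Answer: Always true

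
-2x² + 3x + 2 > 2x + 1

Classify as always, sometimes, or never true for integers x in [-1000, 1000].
Holds at x = 0: LHS = -2·0² + 3·0 + 2 = 2, RHS = 2·0 + 1 = 1; 2 > 1 — holds
Fails at x = 1: LHS = -2·1² + 3·1 + 2 = 3, RHS = 2·1 + 1 = 3; 3 > 3 — FAILS
It is satisfied by some integers in the range but not all.

Answer: Sometimes true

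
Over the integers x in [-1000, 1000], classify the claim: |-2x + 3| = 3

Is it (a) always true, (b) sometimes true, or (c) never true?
Holds at x = 0: LHS = |-2·0 + 3| = |3| = 3; 3 = 3 — holds
Fails at x = 1: LHS = |-2·1 + 3| = |1| = 1; 1 = 3 — FAILS
It is satisfied by some integers in the range but not all.

Answer: Sometimes true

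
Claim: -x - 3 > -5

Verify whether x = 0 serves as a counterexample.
Substitute x = 0 into the relation:
x = 0: LHS = -0 - 3 = -3; -3 > -5 — holds

The claim holds here, so x = 0 is not a counterexample. (A counterexample exists elsewhere, e.g. x = 2.)

Answer: No, x = 0 is not a counterexample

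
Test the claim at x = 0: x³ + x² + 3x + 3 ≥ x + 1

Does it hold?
x = 0: LHS = 0³ + 0² + 3·0 + 3 = 3, RHS = 0 + 1 = 1; 3 ≥ 1 — holds

The relation is satisfied at x = 0.

Answer: Yes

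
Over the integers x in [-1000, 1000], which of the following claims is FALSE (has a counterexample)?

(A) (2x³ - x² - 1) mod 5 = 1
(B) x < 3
(A) x = 0: LHS = (2·0³ - 0² - 1) mod 5 = (-1) mod 5 = 4; 4 = 1 — FAILS
(B) x = 3: 3 < 3 — FAILS

Answer: Both A and B are false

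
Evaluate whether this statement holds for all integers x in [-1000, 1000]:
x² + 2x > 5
The claim fails at x = 0:
x = 0: LHS = 0² + 2·0 = 0; 0 > 5 — FAILS

Because a single integer refutes it, the statement is false.

Answer: False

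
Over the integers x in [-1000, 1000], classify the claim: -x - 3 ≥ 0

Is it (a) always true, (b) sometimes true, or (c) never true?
Holds at x = -3: LHS = -(-3) - 3 = 0; 0 ≥ 0 — holds
Fails at x = 0: LHS = -0 - 3 = -3; -3 ≥ 0 — FAILS
It is satisfied by some integers in the range but not all.

Answer: Sometimes true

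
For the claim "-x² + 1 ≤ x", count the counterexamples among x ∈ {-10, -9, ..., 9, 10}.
Counterexamples in [-10, 10]: {-1, 0}.

Counting them gives 2 values.

Answer: 2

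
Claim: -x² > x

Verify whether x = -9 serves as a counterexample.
Substitute x = -9 into the relation:
x = -9: LHS = -(-9)² = -81; -81 > -9 — FAILS

Since the claim fails at x = -9, this value is a counterexample.

Answer: Yes, x = -9 is a counterexample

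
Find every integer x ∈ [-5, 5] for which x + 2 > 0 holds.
Holds for: {-1, 0, 1, 2, 3, 4, 5}
Fails for: {-5, -4, -3, -2}

Answer: {-1, 0, 1, 2, 3, 4, 5}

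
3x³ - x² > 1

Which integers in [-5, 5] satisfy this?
Holds for: {1, 2, 3, 4, 5}
Fails for: {-5, -4, -3, -2, -1, 0}

Answer: {1, 2, 3, 4, 5}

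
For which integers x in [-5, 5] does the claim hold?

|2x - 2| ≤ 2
Holds for: {0, 1, 2}
Fails for: {-5, -4, -3, -2, -1, 3, 4, 5}

Answer: {0, 1, 2}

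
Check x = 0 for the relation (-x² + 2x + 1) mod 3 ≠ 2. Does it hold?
x = 0: LHS = (-0² + 2·0 + 1) mod 3 = 1 mod 3 = 1; 1 ≠ 2 — holds

The relation is satisfied at x = 0.

Answer: Yes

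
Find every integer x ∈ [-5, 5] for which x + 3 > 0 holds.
Holds for: {-2, -1, 0, 1, 2, 3, 4, 5}
Fails for: {-5, -4, -3}

Answer: {-2, -1, 0, 1, 2, 3, 4, 5}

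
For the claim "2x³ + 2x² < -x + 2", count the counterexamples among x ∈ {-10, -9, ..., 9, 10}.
Counterexamples in [-10, 10]: {1, 2, 3, 4, 5, 6, 7, 8, 9, 10}.

Counting them gives 10 values.

Answer: 10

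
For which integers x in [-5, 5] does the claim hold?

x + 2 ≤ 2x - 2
Holds for: {4, 5}
Fails for: {-5, -4, -3, -2, -1, 0, 1, 2, 3}

Answer: {4, 5}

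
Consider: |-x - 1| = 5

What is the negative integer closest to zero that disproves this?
Testing negative integers from -1 downward:
x = -1: LHS = |-(-1) - 1| = |0| = 0; 0 = 5 — FAILS  ← closest negative counterexample to 0

Answer: x = -1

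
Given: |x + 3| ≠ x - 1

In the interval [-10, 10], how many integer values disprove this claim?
Over all integers in [-10, 10], LHS − RHS is always positive; it is smallest at x = 0, where it equals 4:
x = 0: LHS = |0 + 3| = |3| = 3, RHS = 0 - 1 = -1; 3 ≠ -1 — holds
At the ends of the range:
x = -10: LHS = |(-10) + 3| = |-7| = 7, RHS = (-10) - 1 = -11; 7 ≠ -11 — holds
x = 10: LHS = |10 + 3| = |13| = 13, RHS = 10 - 1 = 9; 13 ≠ 9 — holds
Hence LHS − RHS is never 0, i.e. the two sides are never equal, so the relation holds for every integer in [-10, 10].

No counterexample appears in that range.

Answer: 0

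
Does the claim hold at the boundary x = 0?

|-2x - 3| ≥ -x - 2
x = 0: LHS = |-2·0 - 3| = |-3| = 3, RHS = -0 - 2 = -2; 3 ≥ -2 — holds

The relation is satisfied at x = 0.

Answer: Yes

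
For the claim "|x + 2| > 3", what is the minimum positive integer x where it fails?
Testing positive integers:
x = 1: LHS = |1 + 2| = |3| = 3; 3 > 3 — FAILS  ← smallest positive counterexample

Answer: x = 1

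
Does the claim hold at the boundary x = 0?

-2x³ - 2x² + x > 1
x = 0: LHS = -2·0³ - 2·0² + 0 = 0; 0 > 1 — FAILS

The relation fails at x = 0, so x = 0 is a counterexample.

Answer: No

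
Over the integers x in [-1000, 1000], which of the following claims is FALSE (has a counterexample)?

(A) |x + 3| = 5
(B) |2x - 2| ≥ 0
(A) x = 0: LHS = |0 + 3| = |3| = 3; 3 = 5 — FAILS

(B) An absolute value is never negative, so the left side is ≥ 0 for every x, while the right side is 0. Tightest case in [-1000, 1000] is x = 1:
x = 1: LHS = |2·1 - 2| = |0| = 0; 0 ≥ 0 — holds
Hence LHS − RHS is never negative, i.e. LHS ≥ RHS throughout, so the relation holds for every integer in [-1000, 1000].

Only (A) has a counterexample.

Answer: A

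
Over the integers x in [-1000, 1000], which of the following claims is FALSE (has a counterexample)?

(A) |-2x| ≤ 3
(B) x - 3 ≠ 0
(A) x = 2: LHS = |-2·2| = |-4| = 4; 4 ≤ 3 — FAILS
(B) x = 3: LHS = 3 - 3 = 0; 0 ≠ 0 — FAILS

Answer: Both A and B are false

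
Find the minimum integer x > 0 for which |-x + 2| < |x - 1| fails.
Testing positive integers:
x = 1: LHS = |-1 + 2| = |1| = 1, RHS = |1 - 1| = |0| = 0; 1 < 0 — FAILS  ← smallest positive counterexample

Answer: x = 1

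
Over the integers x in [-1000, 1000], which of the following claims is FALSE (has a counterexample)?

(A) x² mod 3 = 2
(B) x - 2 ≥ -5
(A) x = 0: LHS = (0²) mod 3 = 0 mod 3 = 0; 0 = 2 — FAILS
(B) x = -4: LHS = (-4) - 2 = -6; -6 ≥ -5 — FAILS

Answer: Both A and B are false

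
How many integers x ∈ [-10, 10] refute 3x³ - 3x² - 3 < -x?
Counterexamples in [-10, 10]: {2, 3, 4, 5, 6, 7, 8, 9, 10}.

Counting them gives 9 values.

Answer: 9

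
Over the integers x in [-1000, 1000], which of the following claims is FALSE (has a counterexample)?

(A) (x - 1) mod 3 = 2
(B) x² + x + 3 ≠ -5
(A) x = 1: LHS = (1 - 1) mod 3 = 0 mod 3 = 0; 0 = 2 — FAILS

(B) Over all integers in [-1000, 1000], LHS − RHS is always positive; it is smallest at x = 0, where it equals 8:
x = 0: LHS = 0² + 0 + 3 = 3; 3 ≠ -5 — holds
At the ends of the range:
x = -1000: LHS = (-1000)² + (-1000) + 3 = 999003; 999003 ≠ -5 — holds
x = 1000: LHS = 1000² + 1000 + 3 = 1001003; 1001003 ≠ -5 — holds
Hence LHS − RHS is never 0, i.e. the two sides are never equal, so the relation holds for every integer in [-1000, 1000].

Only (A) has a counterexample.

Answer: A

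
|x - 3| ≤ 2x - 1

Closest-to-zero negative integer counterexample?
Testing negative integers from -1 downward:
x = -1: LHS = |(-1) - 3| = |-4| = 4, RHS = 2·(-1) - 1 = -3; 4 ≤ -3 — FAILS  ← closest negative counterexample to 0

Answer: x = -1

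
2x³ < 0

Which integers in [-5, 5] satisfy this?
Holds for: {-5, -4, -3, -2, -1}
Fails for: {0, 1, 2, 3, 4, 5}

Answer: {-5, -4, -3, -2, -1}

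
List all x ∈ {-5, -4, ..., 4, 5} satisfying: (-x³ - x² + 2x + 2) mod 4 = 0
Holds for: {-5, -1, 3}
Fails for: {-4, -3, -2, 0, 1, 2, 4, 5}

Answer: {-5, -1, 3}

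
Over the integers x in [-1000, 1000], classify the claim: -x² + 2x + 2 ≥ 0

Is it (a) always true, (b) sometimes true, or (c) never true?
Holds at x = 0: LHS = -0² + 2·0 + 2 = 2; 2 ≥ 0 — holds
Fails at x = -1: LHS = -(-1)² + 2·(-1) + 2 = -1; -1 ≥ 0 — FAILS
It is satisfied by some integers in the range but not all.

Answer: Sometimes true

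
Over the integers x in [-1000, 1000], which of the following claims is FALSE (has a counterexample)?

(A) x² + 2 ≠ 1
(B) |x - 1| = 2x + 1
(A) Over all integers in [-1000, 1000], LHS − RHS is always positive; it is smallest at x = 0, where it equals 1:
x = 0: LHS = 0² + 2 = 2; 2 ≠ 1 — holds
At the ends of the range:
x = -1000: LHS = (-1000)² + 2 = 1000002; 1000002 ≠ 1 — holds
x = 1000: LHS = 1000² + 2 = 1000002; 1000002 ≠ 1 — holds
Hence LHS − RHS is never 0, i.e. the two sides are never equal, so the relation holds for every integer in [-1000, 1000].

(B) x = 1: LHS = |1 - 1| = |0| = 0, RHS = 2·1 + 1 = 3; 0 = 3 — FAILS

Only (B) has a counterexample.

Answer: B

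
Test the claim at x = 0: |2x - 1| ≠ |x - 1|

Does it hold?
x = 0: LHS = |2·0 - 1| = |-1| = 1, RHS = |0 - 1| = |-1| = 1; 1 ≠ 1 — FAILS

The relation fails at x = 0, so x = 0 is a counterexample.

Answer: No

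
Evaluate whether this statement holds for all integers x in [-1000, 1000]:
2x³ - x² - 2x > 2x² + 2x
The claim fails at x = 0:
x = 0: LHS = 2·0³ - 0² - 2·0 = 0, RHS = 2·0² + 2·0 = 0; 0 > 0 — FAILS

Because a single integer refutes it, the statement is false.

Answer: False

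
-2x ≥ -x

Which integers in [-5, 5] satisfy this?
Holds for: {-5, -4, -3, -2, -1, 0}
Fails for: {1, 2, 3, 4, 5}

Answer: {-5, -4, -3, -2, -1, 0}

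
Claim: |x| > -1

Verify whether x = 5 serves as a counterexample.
Substitute x = 5 into the relation:
x = 5: LHS = |5| = 5; 5 > -1 — holds

The relation holds at x = 5, so it is not a counterexample.

Answer: No, x = 5 is not a counterexample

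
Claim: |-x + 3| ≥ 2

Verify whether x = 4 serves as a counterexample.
Substitute x = 4 into the relation:
x = 4: LHS = |-4 + 3| = |-1| = 1; 1 ≥ 2 — FAILS

Since the claim fails at x = 4, this value is a counterexample.

Answer: Yes, x = 4 is a counterexample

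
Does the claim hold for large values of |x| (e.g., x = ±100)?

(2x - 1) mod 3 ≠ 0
x = 100: LHS = (2·100 - 1) mod 3 = 199 mod 3 = 1; 1 ≠ 0 — holds
x = -100: LHS = (2·(-100) - 1) mod 3 = (-201) mod 3 = 0; 0 ≠ 0 — FAILS

Answer: Partially: holds for x = 100, fails for x = -100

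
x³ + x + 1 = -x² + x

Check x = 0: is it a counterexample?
Substitute x = 0 into the relation:
x = 0: LHS = 0³ + 0 + 1 = 1, RHS = -0² + 0 = 0; 1 = 0 — FAILS

Since the claim fails at x = 0, this value is a counterexample.

Answer: Yes, x = 0 is a counterexample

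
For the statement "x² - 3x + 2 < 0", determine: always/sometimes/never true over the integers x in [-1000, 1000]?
Over all integers in [-1000, 1000], LHS − RHS is smallest at x = 1, where it equals 0:
x = 1: LHS = 1² - 3·1 + 2 = 0; 0 < 0 — FAILS
At the ends of the range:
x = -1000: LHS = (-1000)² - 3·(-1000) + 2 = 1003002; 1003002 < 0 — FAILS
x = 1000: LHS = 1000² - 3·1000 + 2 = 997002; 997002 < 0 — FAILS
Hence LHS − RHS is never negative, i.e. LHS ≥ RHS throughout, so the claimed relation (<) fails for every integer in [-1000, 1000].

No integer in the range satisfies it.

Answer: Never true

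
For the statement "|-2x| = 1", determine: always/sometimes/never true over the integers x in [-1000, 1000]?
Track d = LHS − RHS over the integers in [-1000, 1000]. Equality would need d = 0, but d changes sign only between consecutive integers, jumping over 0:
x = -1: LHS = |-2·(-1)| = |2| = 2; 2 = 1 — FAILS  (d = 1)
x = 0: LHS = |-2·0| = |0| = 0; 0 = 1 — FAILS  (d = -1)
x = 0: LHS = |-2·0| = |0| = 0; 0 = 1 — FAILS  (d = -1)
x = 1: LHS = |-2·1| = |-2| = 2; 2 = 1 — FAILS  (d = 1)
Away from these crossings d keeps a constant sign, and checking every integer in [-1000, 1000] confirms d ≠ 0 throughout. Hence the two sides are never equal, so the claimed relation (=) fails for every integer in [-1000, 1000].

No integer in the range satisfies it.

Answer: Never true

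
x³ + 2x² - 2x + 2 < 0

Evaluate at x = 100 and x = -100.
x = 100: LHS = 100³ + 2·100² - 2·100 + 2 = 1019802; 1019802 < 0 — FAILS
x = -100: LHS = (-100)³ + 2·(-100)² - 2·(-100) + 2 = -979798; -979798 < 0 — holds

Answer: Partially: fails for x = 100, holds for x = -100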